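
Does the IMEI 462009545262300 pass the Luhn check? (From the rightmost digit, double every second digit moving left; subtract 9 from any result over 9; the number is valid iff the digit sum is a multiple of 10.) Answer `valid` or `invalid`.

invalid

From the right, keep odd positions and double even positions (subtract 9 from any doubled value over 9):
  doubled (positions 2,4,...): 0 4 4 8 9 0 3 → sum 28
  kept (positions 1,3,...): 0 3 6 5 5 0 2 4 → sum 25
Total = 53.
53 mod 10 = 3, so the number is invalid.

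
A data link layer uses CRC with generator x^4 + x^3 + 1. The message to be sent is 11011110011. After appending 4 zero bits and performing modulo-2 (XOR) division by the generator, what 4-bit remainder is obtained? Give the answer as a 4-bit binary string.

Append 4 zeros: 110111100110000. Divide by 11001 (XOR where the leading bit is 1):
  pos 0: 11011 XOR 11001 = 00010
  pos 3: 10110 XOR 11001 = 01111
  pos 4: 11110 XOR 11001 = 00111
  pos 6: 11111 XOR 11001 = 00110
  pos 8: 11000 XOR 11001 = 00001
Remainder (last 4 bits) = 0100. This is the CRC / FCS.

0100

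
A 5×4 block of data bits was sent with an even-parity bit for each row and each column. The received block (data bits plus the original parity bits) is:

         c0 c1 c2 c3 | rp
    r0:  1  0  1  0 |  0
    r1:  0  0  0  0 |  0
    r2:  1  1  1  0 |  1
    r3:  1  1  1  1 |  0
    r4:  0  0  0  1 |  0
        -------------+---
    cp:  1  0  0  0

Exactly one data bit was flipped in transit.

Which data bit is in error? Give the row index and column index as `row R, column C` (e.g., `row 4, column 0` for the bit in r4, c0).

Recompute each row's even parity and compare to rp:
  r0: data parity 0, sent rp 0 → ok
  r1: data parity 0, sent rp 0 → ok
  r2: data parity 1, sent rp 1 → ok
  r3: data parity 0, sent rp 0 → ok
  r4: data parity 1, sent rp 0 → mismatch
Recompute each column's even parity and compare to cp:
  c0: data parity 1, sent cp 1 → ok
  c1: data parity 0, sent cp 0 → ok
  c2: data parity 1, sent cp 0 → mismatch
  c3: data parity 0, sent cp 0 → ok
Exactly one row (r4) and one column (c2) fail → the flipped bit is at their intersection.

row 4, column 2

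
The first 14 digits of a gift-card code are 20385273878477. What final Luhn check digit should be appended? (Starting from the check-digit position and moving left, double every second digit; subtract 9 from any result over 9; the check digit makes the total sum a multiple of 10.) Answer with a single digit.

5

Partial digits right→left: 7 7 4 8 7 8 3 7 2 5 8 3 0 2
Double every second digit counting from the check-digit position (so the 1st, 3rd, 5th, ... of the partial from the right).
  doubled (with −9 where >9): 5 8 5 6 4 7 0 → sum 35
  kept as-is: 7 8 8 7 5 3 2 → sum 40
Total = 35 + 40 = 75.
Check digit = (10 − (75 mod 10)) mod 10 = 5.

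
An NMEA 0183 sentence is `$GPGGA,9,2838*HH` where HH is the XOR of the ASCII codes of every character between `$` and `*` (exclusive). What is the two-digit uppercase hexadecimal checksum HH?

XOR the ASCII codes of the payload characters:
  'G' = 0x47 → acc = 0x47
  'P' = 0x50 → acc = 0x17
  'G' = 0x47 → acc = 0x50
  'G' = 0x47 → acc = 0x17
  'A' = 0x41 → acc = 0x56
  ',' = 0x2C → acc = 0x7A
  '9' = 0x39 → acc = 0x43
  ',' = 0x2C → acc = 0x6F
  '2' = 0x32 → acc = 0x5D
  '8' = 0x38 → acc = 0x65
  '3' = 0x33 → acc = 0x56
  '8' = 0x38 → acc = 0x6E
Checksum = 0x6E.

6E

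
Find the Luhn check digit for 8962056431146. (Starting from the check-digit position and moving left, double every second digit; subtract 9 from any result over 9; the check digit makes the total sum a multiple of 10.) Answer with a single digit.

1

Partial digits right→left: 6 4 1 1 3 4 6 5 0 2 6 9 8
Double every second digit counting from the check-digit position (so the 1st, 3rd, 5th, ... of the partial from the right).
  doubled (with −9 where >9): 3 2 6 3 0 3 7 → sum 24
  kept as-is: 4 1 4 5 2 9 → sum 25
Total = 24 + 25 = 49.
Check digit = (10 − (49 mod 10)) mod 10 = 1.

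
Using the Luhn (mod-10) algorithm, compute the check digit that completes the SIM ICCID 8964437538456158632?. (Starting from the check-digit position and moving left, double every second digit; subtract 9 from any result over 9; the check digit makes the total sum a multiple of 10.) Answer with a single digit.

Partial digits right→left: 2 3 6 8 5 1 6 5 4 8 3 5 7 3 4 4 6 9 8
Double every second digit counting from the check-digit position (so the 1st, 3rd, 5th, ... of the partial from the right).
  doubled (with −9 where >9): 4 3 1 3 8 6 5 8 3 7 → sum 48
  kept as-is: 3 8 1 5 8 5 3 4 9 → sum 46
Total = 48 + 46 = 94.
Check digit = (10 − (94 mod 10)) mod 10 = 6.

6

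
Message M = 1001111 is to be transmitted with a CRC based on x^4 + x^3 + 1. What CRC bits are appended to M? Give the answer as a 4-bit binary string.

0000

Append 4 zeros: 10011110000. Divide by 11001 (XOR where the leading bit is 1):
  pos 0: 10011 XOR 11001 = 01010
  pos 1: 10101 XOR 11001 = 01100
  pos 2: 11001 XOR 11001 = 00000
Remainder (last 4 bits) = 0000. This is the CRC / FCS.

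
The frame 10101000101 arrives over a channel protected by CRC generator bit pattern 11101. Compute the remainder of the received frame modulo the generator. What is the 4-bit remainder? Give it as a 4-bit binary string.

0001

Modulo-2 division of 10101000101 by 11101:
  pos 0: 10101 XOR 11101 = 01000
  pos 1: 10000 XOR 11101 = 01101
  pos 2: 11010 XOR 11101 = 00111
  pos 4: 11101 XOR 11101 = 00000
Remainder = 0001 (nonzero — an error is detected).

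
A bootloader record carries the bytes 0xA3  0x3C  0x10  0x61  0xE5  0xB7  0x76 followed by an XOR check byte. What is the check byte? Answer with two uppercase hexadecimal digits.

XOR the bytes together:
  start with 0xA3
  0xA3 ⊕ 0x3C = 0x9F
  0x9F ⊕ 0x10 = 0x8F
  0x8F ⊕ 0x61 = 0xEE
  0xEE ⊕ 0xE5 = 0x0B
  0x0B ⊕ 0xB7 = 0xBC
  0xBC ⊕ 0x76 = 0xCA

CA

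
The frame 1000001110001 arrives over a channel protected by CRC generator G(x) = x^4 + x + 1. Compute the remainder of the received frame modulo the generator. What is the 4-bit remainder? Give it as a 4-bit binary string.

Modulo-2 division of 1000001110001 by 10011:
  pos 0: 10000 XOR 10011 = 00011
  pos 3: 11011 XOR 10011 = 01000
  pos 4: 10001 XOR 10011 = 00010
  pos 7: 10000 XOR 10011 = 00011
Remainder = 0111 (nonzero — an error is detected).

0111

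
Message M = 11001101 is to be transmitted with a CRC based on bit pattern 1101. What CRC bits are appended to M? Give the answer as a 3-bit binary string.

Append 3 zeros: 11001101000. Divide by 1101 (XOR where the leading bit is 1):
  pos 0: 1100 XOR 1101 = 0001
  pos 3: 1110 XOR 1101 = 0011
  pos 5: 1110 XOR 1101 = 0011
  pos 7: 1100 XOR 1101 = 0001
Remainder (last 3 bits) = 001. This is the CRC / FCS.

001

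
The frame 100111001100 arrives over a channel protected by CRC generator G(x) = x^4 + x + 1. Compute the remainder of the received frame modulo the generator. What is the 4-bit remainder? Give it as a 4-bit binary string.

0000

Modulo-2 division of 100111001100 by 10011:
  pos 0: 10011 XOR 10011 = 00000
  pos 5: 10011 XOR 10011 = 00000
Remainder = 0000 (zero — the frame passes the CRC check).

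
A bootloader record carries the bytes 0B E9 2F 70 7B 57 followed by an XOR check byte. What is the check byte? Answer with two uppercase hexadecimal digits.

XOR the bytes together:
  start with 0x0B
  0x0B ⊕ 0xE9 = 0xE2
  0xE2 ⊕ 0x2F = 0xCD
  0xCD ⊕ 0x70 = 0xBD
  0xBD ⊕ 0x7B = 0xC6
  0xC6 ⊕ 0x57 = 0x91

91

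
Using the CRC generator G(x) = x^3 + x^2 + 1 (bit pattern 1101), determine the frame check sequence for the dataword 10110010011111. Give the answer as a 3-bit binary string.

Append 3 zeros: 10110010011111000. Divide by 1101 (XOR where the leading bit is 1):
  pos 0: 1011 XOR 1101 = 0110
  pos 1: 1100 XOR 1101 = 0001
  pos 4: 1010 XOR 1101 = 0111
  pos 5: 1110 XOR 1101 = 0011
  pos 7: 1111 XOR 1101 = 0010
  pos 9: 1011 XOR 1101 = 0110
  pos 10: 1101 XOR 1101 = 0000
Remainder (last 3 bits) = 000. This is the CRC / FCS.

000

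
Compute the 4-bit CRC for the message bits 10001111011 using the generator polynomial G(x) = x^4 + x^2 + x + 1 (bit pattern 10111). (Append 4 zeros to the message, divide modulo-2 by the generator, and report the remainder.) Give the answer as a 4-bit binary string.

0111

Append 4 zeros: 100011110110000. Divide by 10111 (XOR where the leading bit is 1):
  pos 0: 10001 XOR 10111 = 00110
  pos 2: 11011 XOR 10111 = 01100
  pos 3: 11001 XOR 10111 = 01110
  pos 4: 11100 XOR 10111 = 01011
  pos 5: 10111 XOR 10111 = 00000
  pos 10: 10000 XOR 10111 = 00111
Remainder (last 4 bits) = 0111. This is the CRC / FCS.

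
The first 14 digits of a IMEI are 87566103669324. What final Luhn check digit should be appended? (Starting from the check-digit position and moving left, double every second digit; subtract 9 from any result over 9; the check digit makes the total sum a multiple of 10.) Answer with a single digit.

Partial digits right→left: 4 2 3 9 6 6 3 0 1 6 6 5 7 8
Double every second digit counting from the check-digit position (so the 1st, 3rd, 5th, ... of the partial from the right).
  doubled (with −9 where >9): 8 6 3 6 2 3 5 → sum 33
  kept as-is: 2 9 6 0 6 5 8 → sum 36
Total = 33 + 36 = 69.
Check digit = (10 − (69 mod 10)) mod 10 = 1.

1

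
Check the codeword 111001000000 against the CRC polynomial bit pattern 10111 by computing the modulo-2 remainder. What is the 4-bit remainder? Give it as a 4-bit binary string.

Modulo-2 division of 111001000000 by 10111:
  pos 0: 11100 XOR 10111 = 01011
  pos 1: 10111 XOR 10111 = 00000
Remainder = 0000 (zero — the frame passes the CRC check).

0000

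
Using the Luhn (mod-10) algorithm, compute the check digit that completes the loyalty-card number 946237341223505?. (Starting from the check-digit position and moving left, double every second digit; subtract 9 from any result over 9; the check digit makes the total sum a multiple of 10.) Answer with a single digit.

6

Partial digits right→left: 5 0 5 3 2 2 1 4 3 7 3 2 6 4 9
Double every second digit counting from the check-digit position (so the 1st, 3rd, 5th, ... of the partial from the right).
  doubled (with −9 where >9): 1 1 4 2 6 6 3 9 → sum 32
  kept as-is: 0 3 2 4 7 2 4 → sum 22
Total = 32 + 22 = 54.
Check digit = (10 − (54 mod 10)) mod 10 = 6.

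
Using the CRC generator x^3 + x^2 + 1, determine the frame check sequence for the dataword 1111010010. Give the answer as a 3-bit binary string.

011

Append 3 zeros: 1111010010000. Divide by 1101 (XOR where the leading bit is 1):
  pos 0: 1111 XOR 1101 = 0010
  pos 2: 1001 XOR 1101 = 0100
  pos 3: 1000 XOR 1101 = 0101
  pos 4: 1010 XOR 1101 = 0111
  pos 5: 1111 XOR 1101 = 0010
  pos 7: 1000 XOR 1101 = 0101
  pos 8: 1010 XOR 1101 = 0111
  pos 9: 1110 XOR 1101 = 0011
Remainder (last 3 bits) = 011. This is the CRC / FCS.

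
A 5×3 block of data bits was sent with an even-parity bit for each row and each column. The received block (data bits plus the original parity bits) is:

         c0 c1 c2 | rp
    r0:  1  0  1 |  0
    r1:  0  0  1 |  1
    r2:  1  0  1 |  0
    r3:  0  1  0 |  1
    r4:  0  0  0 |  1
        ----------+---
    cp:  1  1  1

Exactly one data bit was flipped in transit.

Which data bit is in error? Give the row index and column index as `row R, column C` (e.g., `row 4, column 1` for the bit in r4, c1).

row 4, column 0

Recompute each row's even parity and compare to rp:
  r0: data parity 0, sent rp 0 → ok
  r1: data parity 1, sent rp 1 → ok
  r2: data parity 0, sent rp 0 → ok
  r3: data parity 1, sent rp 1 → ok
  r4: data parity 0, sent rp 1 → mismatch
Recompute each column's even parity and compare to cp:
  c0: data parity 0, sent cp 1 → mismatch
  c1: data parity 1, sent cp 1 → ok
  c2: data parity 1, sent cp 1 → ok
Exactly one row (r4) and one column (c0) fail → the flipped bit is at their intersection.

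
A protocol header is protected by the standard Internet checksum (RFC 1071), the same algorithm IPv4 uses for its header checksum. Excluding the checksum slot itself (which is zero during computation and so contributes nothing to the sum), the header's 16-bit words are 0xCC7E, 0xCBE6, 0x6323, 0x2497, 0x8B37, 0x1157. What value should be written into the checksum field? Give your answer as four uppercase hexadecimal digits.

One's-complement addition (fold any carry out of bit 15 back into bit 0):
  0xCC7E + 0xCBE6 = 0x19864 → wrap carry → 0x9865
  0x9865 + 0x6323 = 0x0FB88
  0xFB88 + 0x2497 = 0x1201F → wrap carry → 0x2020
  0x2020 + 0x8B37 = 0x0AB57
  0xAB57 + 0x1157 = 0x0BCAE
One's-complement sum = 0xBCAE.
Checksum = ~0xBCAE & 0xFFFF = 0x4351.

4351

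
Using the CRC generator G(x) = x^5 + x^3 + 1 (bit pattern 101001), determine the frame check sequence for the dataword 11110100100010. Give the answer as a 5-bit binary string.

11111

Append 5 zeros: 1111010010001000000. Divide by 101001 (XOR where the leading bit is 1):
  pos 0: 111101 XOR 101001 = 010100
  pos 1: 101000 XOR 101001 = 000001
  pos 6: 101000 XOR 101001 = 000001
  pos 11: 110000 XOR 101001 = 011001
  pos 12: 110010 XOR 101001 = 011011
  pos 13: 110110 XOR 101001 = 011111
Remainder (last 5 bits) = 11111. This is the CRC / FCS.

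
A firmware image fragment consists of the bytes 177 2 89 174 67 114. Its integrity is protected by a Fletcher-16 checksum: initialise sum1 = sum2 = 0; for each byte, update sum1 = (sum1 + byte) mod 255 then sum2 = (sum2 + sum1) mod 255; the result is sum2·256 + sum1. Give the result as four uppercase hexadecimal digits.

Running sums (mod 255):
  after byte 0 (177): sum1=177, sum2=177
  after byte 1 (2): sum1=179, sum2=101
  after byte 2 (89): sum1=13, sum2=114
  after byte 3 (174): sum1=187, sum2=46
  after byte 4 (67): sum1=254, sum2=45
  after byte 5 (114): sum1=113, sum2=158
Checksum = sum2·256 + sum1 = 158·256 + 113 = 40561 = 0x9E71.

9E71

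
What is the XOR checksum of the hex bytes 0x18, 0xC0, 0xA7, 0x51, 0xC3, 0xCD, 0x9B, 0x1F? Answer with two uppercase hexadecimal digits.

A4

XOR the bytes together:
  start with 0x18
  0x18 ⊕ 0xC0 = 0xD8
  0xD8 ⊕ 0xA7 = 0x7F
  0x7F ⊕ 0x51 = 0x2E
  0x2E ⊕ 0xC3 = 0xED
  0xED ⊕ 0xCD = 0x20
  0x20 ⊕ 0x9B = 0xBB
  0xBB ⊕ 0x1F = 0xA4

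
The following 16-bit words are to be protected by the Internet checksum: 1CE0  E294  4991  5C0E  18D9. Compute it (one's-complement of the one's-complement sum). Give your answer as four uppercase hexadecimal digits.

4212

One's-complement addition (fold any carry out of bit 15 back into bit 0):
  0x1CE0 + 0xE294 = 0x0FF74
  0xFF74 + 0x4991 = 0x14905 → wrap carry → 0x4906
  0x4906 + 0x5C0E = 0x0A514
  0xA514 + 0x18D9 = 0x0BDED
One's-complement sum = 0xBDED.
Checksum = ~0xBDED & 0xFFFF = 0x4212.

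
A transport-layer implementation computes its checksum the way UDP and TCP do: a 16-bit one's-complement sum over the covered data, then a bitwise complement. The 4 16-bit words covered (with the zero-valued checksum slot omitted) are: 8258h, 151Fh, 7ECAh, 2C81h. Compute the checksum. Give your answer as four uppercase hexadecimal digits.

BD3C

One's-complement addition (fold any carry out of bit 15 back into bit 0):
  0x8258 + 0x151F = 0x09777
  0x9777 + 0x7ECA = 0x11641 → wrap carry → 0x1642
  0x1642 + 0x2C81 = 0x042C3
One's-complement sum = 0x42C3.
Checksum = ~0x42C3 & 0xFFFF = 0xBD3C.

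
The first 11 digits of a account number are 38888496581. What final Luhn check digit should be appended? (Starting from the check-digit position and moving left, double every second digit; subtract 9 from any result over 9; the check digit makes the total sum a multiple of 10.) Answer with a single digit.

Partial digits right→left: 1 8 5 6 9 4 8 8 8 8 3
Double every second digit counting from the check-digit position (so the 1st, 3rd, 5th, ... of the partial from the right).
  doubled (with −9 where >9): 2 1 9 7 7 6 → sum 32
  kept as-is: 8 6 4 8 8 → sum 34
Total = 32 + 34 = 66.
Check digit = (10 − (66 mod 10)) mod 10 = 4.

4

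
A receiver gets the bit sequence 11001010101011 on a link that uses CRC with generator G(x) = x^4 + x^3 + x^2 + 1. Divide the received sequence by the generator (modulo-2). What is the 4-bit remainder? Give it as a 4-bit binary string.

Modulo-2 division of 11001010101011 by 11101:
  pos 0: 11001 XOR 11101 = 00100
  pos 2: 10001 XOR 11101 = 01100
  pos 3: 11000 XOR 11101 = 00101
  pos 5: 10110 XOR 11101 = 01011
  pos 6: 10111 XOR 11101 = 01010
  pos 7: 10100 XOR 11101 = 01001
  pos 8: 10011 XOR 11101 = 01110
  pos 9: 11101 XOR 11101 = 00000
Remainder = 0000 (zero — the frame passes the CRC check).

0000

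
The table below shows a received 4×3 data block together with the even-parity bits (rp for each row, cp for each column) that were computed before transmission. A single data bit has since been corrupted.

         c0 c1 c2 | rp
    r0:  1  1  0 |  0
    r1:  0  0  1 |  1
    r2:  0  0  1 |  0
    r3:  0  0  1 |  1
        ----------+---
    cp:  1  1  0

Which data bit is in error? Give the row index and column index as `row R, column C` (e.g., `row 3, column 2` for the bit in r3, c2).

row 2, column 2

Recompute each row's even parity and compare to rp:
  r0: data parity 0, sent rp 0 → ok
  r1: data parity 1, sent rp 1 → ok
  r2: data parity 1, sent rp 0 → mismatch
  r3: data parity 1, sent rp 1 → ok
Recompute each column's even parity and compare to cp:
  c0: data parity 1, sent cp 1 → ok
  c1: data parity 1, sent cp 1 → ok
  c2: data parity 1, sent cp 0 → mismatch
Exactly one row (r2) and one column (c2) fail → the flipped bit is at their intersection.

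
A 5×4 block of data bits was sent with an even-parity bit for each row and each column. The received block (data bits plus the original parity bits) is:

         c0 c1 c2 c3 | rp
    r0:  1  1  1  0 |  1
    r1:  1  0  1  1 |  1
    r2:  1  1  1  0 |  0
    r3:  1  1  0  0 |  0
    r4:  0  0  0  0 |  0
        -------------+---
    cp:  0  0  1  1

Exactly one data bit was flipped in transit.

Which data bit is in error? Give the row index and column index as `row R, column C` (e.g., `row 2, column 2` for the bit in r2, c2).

Recompute each row's even parity and compare to rp:
  r0: data parity 1, sent rp 1 → ok
  r1: data parity 1, sent rp 1 → ok
  r2: data parity 1, sent rp 0 → mismatch
  r3: data parity 0, sent rp 0 → ok
  r4: data parity 0, sent rp 0 → ok
Recompute each column's even parity and compare to cp:
  c0: data parity 0, sent cp 0 → ok
  c1: data parity 1, sent cp 0 → mismatch
  c2: data parity 1, sent cp 1 → ok
  c3: data parity 1, sent cp 1 → ok
Exactly one row (r2) and one column (c1) fail → the flipped bit is at their intersection.

row 2, column 1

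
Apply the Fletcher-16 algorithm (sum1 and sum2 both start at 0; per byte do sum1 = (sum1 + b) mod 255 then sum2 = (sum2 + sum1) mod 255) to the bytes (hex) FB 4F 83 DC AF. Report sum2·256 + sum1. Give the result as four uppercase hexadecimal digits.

1D5B

Running sums (mod 255):
  after byte 0 (FB): sum1=251, sum2=251
  after byte 1 (4F): sum1=75, sum2=71
  after byte 2 (83): sum1=206, sum2=22
  after byte 3 (DC): sum1=171, sum2=193
  after byte 4 (AF): sum1=91, sum2=29
Checksum = sum2·256 + sum1 = 29·256 + 91 = 7515 = 0x1D5B.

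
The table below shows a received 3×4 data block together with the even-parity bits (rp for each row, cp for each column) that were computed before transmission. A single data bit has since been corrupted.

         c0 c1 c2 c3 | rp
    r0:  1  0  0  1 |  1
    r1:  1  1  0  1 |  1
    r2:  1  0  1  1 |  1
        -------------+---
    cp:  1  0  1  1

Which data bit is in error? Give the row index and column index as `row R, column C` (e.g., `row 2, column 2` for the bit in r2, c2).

Recompute each row's even parity and compare to rp:
  r0: data parity 0, sent rp 1 → mismatch
  r1: data parity 1, sent rp 1 → ok
  r2: data parity 1, sent rp 1 → ok
Recompute each column's even parity and compare to cp:
  c0: data parity 1, sent cp 1 → ok
  c1: data parity 1, sent cp 0 → mismatch
  c2: data parity 1, sent cp 1 → ok
  c3: data parity 1, sent cp 1 → ok
Exactly one row (r0) and one column (c1) fail → the flipped bit is at their intersection.

row 0, column 1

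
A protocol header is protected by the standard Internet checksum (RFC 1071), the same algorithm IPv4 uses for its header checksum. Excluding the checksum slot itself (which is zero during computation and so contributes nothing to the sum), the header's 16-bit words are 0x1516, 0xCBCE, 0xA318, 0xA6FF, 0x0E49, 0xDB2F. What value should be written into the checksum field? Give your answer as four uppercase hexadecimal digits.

One's-complement addition (fold any carry out of bit 15 back into bit 0):
  0x1516 + 0xCBCE = 0x0E0E4
  0xE0E4 + 0xA318 = 0x183FC → wrap carry → 0x83FD
  0x83FD + 0xA6FF = 0x12AFC → wrap carry → 0x2AFD
  0x2AFD + 0x0E49 = 0x03946
  0x3946 + 0xDB2F = 0x11475 → wrap carry → 0x1476
One's-complement sum = 0x1476.
Checksum = ~0x1476 & 0xFFFF = 0xEB89.

EB89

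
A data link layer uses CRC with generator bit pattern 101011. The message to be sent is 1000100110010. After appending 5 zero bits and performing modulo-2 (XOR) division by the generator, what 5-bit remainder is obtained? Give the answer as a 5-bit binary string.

00010

Append 5 zeros: 100010011001000000. Divide by 101011 (XOR where the leading bit is 1):
  pos 0: 100010 XOR 101011 = 001001
  pos 2: 100101 XOR 101011 = 001110
  pos 4: 111010 XOR 101011 = 010001
  pos 5: 100010 XOR 101011 = 001001
  pos 7: 100110 XOR 101011 = 001101
  pos 9: 110100 XOR 101011 = 011111
  pos 10: 111110 XOR 101011 = 010101
  pos 11: 101010 XOR 101011 = 000001
Remainder (last 5 bits) = 00010. This is the CRC / FCS.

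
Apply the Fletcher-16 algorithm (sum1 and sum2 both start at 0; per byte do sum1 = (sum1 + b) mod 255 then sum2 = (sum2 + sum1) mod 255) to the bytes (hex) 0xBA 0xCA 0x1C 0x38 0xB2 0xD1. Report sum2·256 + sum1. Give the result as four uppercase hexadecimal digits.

A65E

Running sums (mod 255):
  after byte 0 (0xBA): sum1=186, sum2=186
  after byte 1 (0xCA): sum1=133, sum2=64
  after byte 2 (0x1C): sum1=161, sum2=225
  after byte 3 (0x38): sum1=217, sum2=187
  after byte 4 (0xB2): sum1=140, sum2=72
  after byte 5 (0xD1): sum1=94, sum2=166
Checksum = sum2·256 + sum1 = 166·256 + 94 = 42590 = 0xA65E.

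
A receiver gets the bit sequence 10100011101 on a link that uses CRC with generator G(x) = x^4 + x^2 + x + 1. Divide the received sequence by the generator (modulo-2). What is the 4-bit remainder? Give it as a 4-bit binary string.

Modulo-2 division of 10100011101 by 10111:
  pos 0: 10100 XOR 10111 = 00011
  pos 3: 11011 XOR 10111 = 01100
  pos 4: 11001 XOR 10111 = 01110
  pos 5: 11100 XOR 10111 = 01011
  pos 6: 10111 XOR 10111 = 00000
Remainder = 0000 (zero — the frame passes the CRC check).

0000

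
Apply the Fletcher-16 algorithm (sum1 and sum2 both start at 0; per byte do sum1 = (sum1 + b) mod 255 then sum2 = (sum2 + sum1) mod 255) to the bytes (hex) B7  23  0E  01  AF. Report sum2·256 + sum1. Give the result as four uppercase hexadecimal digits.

FE99

Running sums (mod 255):
  after byte 0 (B7): sum1=183, sum2=183
  after byte 1 (23): sum1=218, sum2=146
  after byte 2 (0E): sum1=232, sum2=123
  after byte 3 (01): sum1=233, sum2=101
  after byte 4 (AF): sum1=153, sum2=254
Checksum = sum2·256 + sum1 = 254·256 + 153 = 65177 = 0xFE99.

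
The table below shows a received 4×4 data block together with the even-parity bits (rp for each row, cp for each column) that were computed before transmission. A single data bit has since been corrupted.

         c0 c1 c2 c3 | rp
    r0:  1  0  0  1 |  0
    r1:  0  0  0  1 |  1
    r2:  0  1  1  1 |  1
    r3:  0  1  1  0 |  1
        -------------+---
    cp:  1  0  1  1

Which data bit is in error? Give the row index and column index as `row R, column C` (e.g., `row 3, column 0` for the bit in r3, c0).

row 3, column 2

Recompute each row's even parity and compare to rp:
  r0: data parity 0, sent rp 0 → ok
  r1: data parity 1, sent rp 1 → ok
  r2: data parity 1, sent rp 1 → ok
  r3: data parity 0, sent rp 1 → mismatch
Recompute each column's even parity and compare to cp:
  c0: data parity 1, sent cp 1 → ok
  c1: data parity 0, sent cp 0 → ok
  c2: data parity 0, sent cp 1 → mismatch
  c3: data parity 1, sent cp 1 → ok
Exactly one row (r3) and one column (c2) fail → the flipped bit is at their intersection.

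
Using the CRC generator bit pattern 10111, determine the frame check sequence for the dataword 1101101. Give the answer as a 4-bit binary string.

0001

Append 4 zeros: 11011010000. Divide by 10111 (XOR where the leading bit is 1):
  pos 0: 11011 XOR 10111 = 01100
  pos 1: 11000 XOR 10111 = 01111
  pos 2: 11111 XOR 10111 = 01000
  pos 3: 10000 XOR 10111 = 00111
  pos 5: 11100 XOR 10111 = 01011
  pos 6: 10110 XOR 10111 = 00001
Remainder (last 4 bits) = 0001. This is the CRC / FCS.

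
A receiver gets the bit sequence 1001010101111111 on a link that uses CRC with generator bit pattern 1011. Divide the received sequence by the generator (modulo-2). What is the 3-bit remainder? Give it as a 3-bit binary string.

100

Modulo-2 division of 1001010101111111 by 1011:
  pos 0: 1001 XOR 1011 = 0010
  pos 2: 1001 XOR 1011 = 0010
  pos 4: 1001 XOR 1011 = 0010
  pos 6: 1001 XOR 1011 = 0010
  pos 8: 1011 XOR 1011 = 0000
  pos 12: 1111 XOR 1011 = 0100
Remainder = 100 (nonzero — an error is detected).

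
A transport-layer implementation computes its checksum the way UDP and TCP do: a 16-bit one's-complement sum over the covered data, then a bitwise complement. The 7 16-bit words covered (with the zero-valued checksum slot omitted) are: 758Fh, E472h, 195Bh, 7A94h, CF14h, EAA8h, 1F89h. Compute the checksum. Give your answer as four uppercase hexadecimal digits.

One's-complement addition (fold any carry out of bit 15 back into bit 0):
  0x758F + 0xE472 = 0x15A01 → wrap carry → 0x5A02
  0x5A02 + 0x195B = 0x0735D
  0x735D + 0x7A94 = 0x0EDF1
  0xEDF1 + 0xCF14 = 0x1BD05 → wrap carry → 0xBD06
  0xBD06 + 0xEAA8 = 0x1A7AE → wrap carry → 0xA7AF
  0xA7AF + 0x1F89 = 0x0C738
One's-complement sum = 0xC738.
Checksum = ~0xC738 & 0xFFFF = 0x38C7.

38C7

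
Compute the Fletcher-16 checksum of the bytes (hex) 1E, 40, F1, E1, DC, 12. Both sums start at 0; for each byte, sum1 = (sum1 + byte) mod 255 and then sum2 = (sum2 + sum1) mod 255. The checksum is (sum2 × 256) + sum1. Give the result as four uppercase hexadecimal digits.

2F21

Running sums (mod 255):
  after byte 0 (1E): sum1=30, sum2=30
  after byte 1 (40): sum1=94, sum2=124
  after byte 2 (F1): sum1=80, sum2=204
  after byte 3 (E1): sum1=50, sum2=254
  after byte 4 (DC): sum1=15, sum2=14
  after byte 5 (12): sum1=33, sum2=47
Checksum = sum2·256 + sum1 = 47·256 + 33 = 12065 = 0x2F21.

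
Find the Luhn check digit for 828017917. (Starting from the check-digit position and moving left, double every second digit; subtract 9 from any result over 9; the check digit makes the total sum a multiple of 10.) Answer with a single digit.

Partial digits right→left: 7 1 9 7 1 0 8 2 8
Double every second digit counting from the check-digit position (so the 1st, 3rd, 5th, ... of the partial from the right).
  doubled (with −9 where >9): 5 9 2 7 7 → sum 30
  kept as-is: 1 7 0 2 → sum 10
Total = 30 + 10 = 40.
Check digit = (10 − (40 mod 10)) mod 10 = 0.

0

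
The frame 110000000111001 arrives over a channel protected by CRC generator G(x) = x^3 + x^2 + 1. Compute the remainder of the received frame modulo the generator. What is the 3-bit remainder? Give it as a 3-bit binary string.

111

Modulo-2 division of 110000000111001 by 1101:
  pos 0: 1100 XOR 1101 = 0001
  pos 3: 1000 XOR 1101 = 0101
  pos 4: 1010 XOR 1101 = 0111
  pos 5: 1110 XOR 1101 = 0011
  pos 7: 1111 XOR 1101 = 0010
  pos 9: 1010 XOR 1101 = 0111
  pos 10: 1110 XOR 1101 = 0011
Remainder = 111 (nonzero — an error is detected).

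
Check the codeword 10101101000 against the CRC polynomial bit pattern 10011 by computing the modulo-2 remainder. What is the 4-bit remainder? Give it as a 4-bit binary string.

Modulo-2 division of 10101101000 by 10011:
  pos 0: 10101 XOR 10011 = 00110
  pos 2: 11010 XOR 10011 = 01001
  pos 3: 10011 XOR 10011 = 00000
Remainder = 0000 (zero — the frame passes the CRC check).

0000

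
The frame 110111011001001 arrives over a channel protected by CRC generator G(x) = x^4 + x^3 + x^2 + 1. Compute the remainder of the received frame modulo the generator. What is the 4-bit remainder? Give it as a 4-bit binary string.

Modulo-2 division of 110111011001001 by 11101:
  pos 0: 11011 XOR 11101 = 00110
  pos 2: 11010 XOR 11101 = 00111
  pos 4: 11111 XOR 11101 = 00010
  pos 7: 10001 XOR 11101 = 01100
  pos 8: 11000 XOR 11101 = 00101
  pos 10: 10101 XOR 11101 = 01000
Remainder = 1000 (nonzero — an error is detected).

1000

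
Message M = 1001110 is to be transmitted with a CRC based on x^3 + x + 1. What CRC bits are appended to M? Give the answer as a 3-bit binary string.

000

Append 3 zeros: 1001110000. Divide by 1011 (XOR where the leading bit is 1):
  pos 0: 1001 XOR 1011 = 0010
  pos 2: 1011 XOR 1011 = 0000
Remainder (last 3 bits) = 000. This is the CRC / FCS.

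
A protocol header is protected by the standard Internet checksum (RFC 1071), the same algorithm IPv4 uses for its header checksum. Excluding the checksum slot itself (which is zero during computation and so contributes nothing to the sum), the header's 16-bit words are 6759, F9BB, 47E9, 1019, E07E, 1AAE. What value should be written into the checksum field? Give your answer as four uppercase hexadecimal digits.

One's-complement addition (fold any carry out of bit 15 back into bit 0):
  0x6759 + 0xF9BB = 0x16114 → wrap carry → 0x6115
  0x6115 + 0x47E9 = 0x0A8FE
  0xA8FE + 0x1019 = 0x0B917
  0xB917 + 0xE07E = 0x19995 → wrap carry → 0x9996
  0x9996 + 0x1AAE = 0x0B444
One's-complement sum = 0xB444.
Checksum = ~0xB444 & 0xFFFF = 0x4BBB.

4BBB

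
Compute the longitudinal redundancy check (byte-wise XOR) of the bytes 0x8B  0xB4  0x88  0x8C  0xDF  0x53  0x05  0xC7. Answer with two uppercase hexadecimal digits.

75

XOR the bytes together:
  start with 0x8B
  0x8B ⊕ 0xB4 = 0x3F
  0x3F ⊕ 0x88 = 0xB7
  0xB7 ⊕ 0x8C = 0x3B
  0x3B ⊕ 0xDF = 0xE4
  0xE4 ⊕ 0x53 = 0xB7
  0xB7 ⊕ 0x05 = 0xB2
  0xB2 ⊕ 0xC7 = 0x75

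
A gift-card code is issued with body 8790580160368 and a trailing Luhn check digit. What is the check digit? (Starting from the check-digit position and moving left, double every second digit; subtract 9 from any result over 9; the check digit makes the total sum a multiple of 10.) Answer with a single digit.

Partial digits right→left: 8 6 3 0 6 1 0 8 5 0 9 7 8
Double every second digit counting from the check-digit position (so the 1st, 3rd, 5th, ... of the partial from the right).
  doubled (with −9 where >9): 7 6 3 0 1 9 7 → sum 33
  kept as-is: 6 0 1 8 0 7 → sum 22
Total = 33 + 22 = 55.
Check digit = (10 − (55 mod 10)) mod 10 = 5.

5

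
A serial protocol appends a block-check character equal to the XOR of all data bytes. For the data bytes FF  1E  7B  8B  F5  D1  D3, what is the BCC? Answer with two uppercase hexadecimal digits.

XOR the bytes together:
  start with 0xFF
  0xFF ⊕ 0x1E = 0xE1
  0xE1 ⊕ 0x7B = 0x9A
  0x9A ⊕ 0x8B = 0x11
  0x11 ⊕ 0xF5 = 0xE4
  0xE4 ⊕ 0xD1 = 0x35
  0x35 ⊕ 0xD3 = 0xE6

E6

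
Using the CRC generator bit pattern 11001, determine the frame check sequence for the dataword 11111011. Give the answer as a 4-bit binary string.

Append 4 zeros: 111110110000. Divide by 11001 (XOR where the leading bit is 1):
  pos 0: 11111 XOR 11001 = 00110
  pos 2: 11001 XOR 11001 = 00000
  pos 7: 10000 XOR 11001 = 01001
Remainder (last 4 bits) = 1001. This is the CRC / FCS.

1001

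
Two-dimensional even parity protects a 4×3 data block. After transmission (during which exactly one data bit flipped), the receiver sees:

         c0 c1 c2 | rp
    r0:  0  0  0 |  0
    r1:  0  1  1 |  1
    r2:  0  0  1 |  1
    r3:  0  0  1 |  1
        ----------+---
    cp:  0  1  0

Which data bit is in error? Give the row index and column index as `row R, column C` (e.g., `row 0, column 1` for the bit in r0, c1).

row 1, column 2

Recompute each row's even parity and compare to rp:
  r0: data parity 0, sent rp 0 → ok
  r1: data parity 0, sent rp 1 → mismatch
  r2: data parity 1, sent rp 1 → ok
  r3: data parity 1, sent rp 1 → ok
Recompute each column's even parity and compare to cp:
  c0: data parity 0, sent cp 0 → ok
  c1: data parity 1, sent cp 1 → ok
  c2: data parity 1, sent cp 0 → mismatch
Exactly one row (r1) and one column (c2) fail → the flipped bit is at their intersection.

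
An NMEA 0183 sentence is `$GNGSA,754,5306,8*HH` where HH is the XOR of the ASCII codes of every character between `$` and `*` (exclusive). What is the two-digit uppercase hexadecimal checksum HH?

XOR the ASCII codes of the payload characters:
  'G' = 0x47 → acc = 0x47
  'N' = 0x4E → acc = 0x09
  'G' = 0x47 → acc = 0x4E
  'S' = 0x53 → acc = 0x1D
  'A' = 0x41 → acc = 0x5C
  ',' = 0x2C → acc = 0x70
  '7' = 0x37 → acc = 0x47
  '5' = 0x35 → acc = 0x72
  '4' = 0x34 → acc = 0x46
  ',' = 0x2C → acc = 0x6A
  '5' = 0x35 → acc = 0x5F
  '3' = 0x33 → acc = 0x6C
  '0' = 0x30 → acc = 0x5C
  '6' = 0x36 → acc = 0x6A
  ',' = 0x2C → acc = 0x46
  '8' = 0x38 → acc = 0x7E
Checksum = 0x7E.

7E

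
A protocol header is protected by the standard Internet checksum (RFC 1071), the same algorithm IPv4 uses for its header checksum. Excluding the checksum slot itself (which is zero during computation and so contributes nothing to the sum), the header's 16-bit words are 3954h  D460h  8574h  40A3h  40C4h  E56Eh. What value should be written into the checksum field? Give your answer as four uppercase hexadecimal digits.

0600

One's-complement addition (fold any carry out of bit 15 back into bit 0):
  0x3954 + 0xD460 = 0x10DB4 → wrap carry → 0x0DB5
  0x0DB5 + 0x8574 = 0x09329
  0x9329 + 0x40A3 = 0x0D3CC
  0xD3CC + 0x40C4 = 0x11490 → wrap carry → 0x1491
  0x1491 + 0xE56E = 0x0F9FF
One's-complement sum = 0xF9FF.
Checksum = ~0xF9FF & 0xFFFF = 0x0600.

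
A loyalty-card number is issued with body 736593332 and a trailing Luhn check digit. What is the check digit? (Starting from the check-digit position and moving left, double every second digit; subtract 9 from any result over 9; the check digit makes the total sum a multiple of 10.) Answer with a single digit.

9

Partial digits right→left: 2 3 3 3 9 5 6 3 7
Double every second digit counting from the check-digit position (so the 1st, 3rd, 5th, ... of the partial from the right).
  doubled (with −9 where >9): 4 6 9 3 5 → sum 27
  kept as-is: 3 3 5 3 → sum 14
Total = 27 + 14 = 41.
Check digit = (10 − (41 mod 10)) mod 10 = 9.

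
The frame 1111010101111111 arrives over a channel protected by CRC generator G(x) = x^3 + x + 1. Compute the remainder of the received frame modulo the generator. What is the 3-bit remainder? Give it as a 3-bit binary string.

000

Modulo-2 division of 1111010101111111 by 1011:
  pos 0: 1111 XOR 1011 = 0100
  pos 1: 1000 XOR 1011 = 0011
  pos 3: 1110 XOR 1011 = 0101
  pos 4: 1011 XOR 1011 = 0000
  pos 9: 1111 XOR 1011 = 0100
  pos 10: 1001 XOR 1011 = 0010
  pos 12: 1011 XOR 1011 = 0000
Remainder = 000 (zero — the frame passes the CRC check).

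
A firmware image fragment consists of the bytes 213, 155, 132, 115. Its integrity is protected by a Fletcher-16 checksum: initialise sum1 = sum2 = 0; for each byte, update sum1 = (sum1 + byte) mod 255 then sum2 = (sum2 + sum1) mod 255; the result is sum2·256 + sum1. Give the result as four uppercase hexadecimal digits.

A669

Running sums (mod 255):
  after byte 0 (213): sum1=213, sum2=213
  after byte 1 (155): sum1=113, sum2=71
  after byte 2 (132): sum1=245, sum2=61
  after byte 3 (115): sum1=105, sum2=166
Checksum = sum2·256 + sum1 = 166·256 + 105 = 42601 = 0xA669.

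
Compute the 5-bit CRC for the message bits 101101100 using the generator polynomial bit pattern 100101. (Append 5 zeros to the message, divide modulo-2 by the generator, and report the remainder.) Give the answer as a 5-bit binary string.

10011

Append 5 zeros: 10110110000000. Divide by 100101 (XOR where the leading bit is 1):
  pos 0: 101101 XOR 100101 = 001000
  pos 2: 100010 XOR 100101 = 000111
  pos 5: 111000 XOR 100101 = 011101
  pos 6: 111010 XOR 100101 = 011111
  pos 7: 111110 XOR 100101 = 011011
  pos 8: 110110 XOR 100101 = 010011
Remainder (last 5 bits) = 10011. This is the CRC / FCS.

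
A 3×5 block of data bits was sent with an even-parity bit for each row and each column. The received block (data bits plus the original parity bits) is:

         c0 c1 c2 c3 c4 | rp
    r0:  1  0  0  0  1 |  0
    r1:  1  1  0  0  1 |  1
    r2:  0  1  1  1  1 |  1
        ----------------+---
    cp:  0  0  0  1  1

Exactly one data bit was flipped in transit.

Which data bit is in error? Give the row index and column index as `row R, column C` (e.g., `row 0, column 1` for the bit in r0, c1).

row 2, column 2

Recompute each row's even parity and compare to rp:
  r0: data parity 0, sent rp 0 → ok
  r1: data parity 1, sent rp 1 → ok
  r2: data parity 0, sent rp 1 → mismatch
Recompute each column's even parity and compare to cp:
  c0: data parity 0, sent cp 0 → ok
  c1: data parity 0, sent cp 0 → ok
  c2: data parity 1, sent cp 0 → mismatch
  c3: data parity 1, sent cp 1 → ok
  c4: data parity 1, sent cp 1 → ok
Exactly one row (r2) and one column (c2) fail → the flipped bit is at their intersection.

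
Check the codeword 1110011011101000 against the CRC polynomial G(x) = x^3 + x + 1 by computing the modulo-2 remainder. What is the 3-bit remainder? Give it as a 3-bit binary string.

001

Modulo-2 division of 1110011011101000 by 1011:
  pos 0: 1110 XOR 1011 = 0101
  pos 1: 1010 XOR 1011 = 0001
  pos 4: 1110 XOR 1011 = 0101
  pos 5: 1011 XOR 1011 = 0000
  pos 9: 1101 XOR 1011 = 0110
  pos 10: 1100 XOR 1011 = 0111
  pos 11: 1110 XOR 1011 = 0101
  pos 12: 1010 XOR 1011 = 0001
Remainder = 001 (nonzero — an error is detected).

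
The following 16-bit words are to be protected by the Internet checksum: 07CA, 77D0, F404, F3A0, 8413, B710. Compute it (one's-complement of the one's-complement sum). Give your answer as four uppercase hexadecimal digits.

One's-complement addition (fold any carry out of bit 15 back into bit 0):
  0x07CA + 0x77D0 = 0x07F9A
  0x7F9A + 0xF404 = 0x1739E → wrap carry → 0x739F
  0x739F + 0xF3A0 = 0x1673F → wrap carry → 0x6740
  0x6740 + 0x8413 = 0x0EB53
  0xEB53 + 0xB710 = 0x1A263 → wrap carry → 0xA264
One's-complement sum = 0xA264.
Checksum = ~0xA264 & 0xFFFF = 0x5D9B.

5D9B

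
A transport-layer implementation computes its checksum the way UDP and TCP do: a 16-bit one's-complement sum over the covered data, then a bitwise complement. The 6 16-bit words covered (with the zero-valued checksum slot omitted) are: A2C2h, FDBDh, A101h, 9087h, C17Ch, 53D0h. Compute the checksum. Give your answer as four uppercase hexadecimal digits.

18A9

One's-complement addition (fold any carry out of bit 15 back into bit 0):
  0xA2C2 + 0xFDBD = 0x1A07F → wrap carry → 0xA080
  0xA080 + 0xA101 = 0x14181 → wrap carry → 0x4182
  0x4182 + 0x9087 = 0x0D209
  0xD209 + 0xC17C = 0x19385 → wrap carry → 0x9386
  0x9386 + 0x53D0 = 0x0E756
One's-complement sum = 0xE756.
Checksum = ~0xE756 & 0xFFFF = 0x18A9.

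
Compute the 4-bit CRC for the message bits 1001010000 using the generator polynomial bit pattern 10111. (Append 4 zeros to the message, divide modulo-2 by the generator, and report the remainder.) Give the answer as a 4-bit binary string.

Append 4 zeros: 10010100000000. Divide by 10111 (XOR where the leading bit is 1):
  pos 0: 10010 XOR 10111 = 00101
  pos 2: 10110 XOR 10111 = 00001
  pos 6: 10000 XOR 10111 = 00111
  pos 8: 11100 XOR 10111 = 01011
  pos 9: 10110 XOR 10111 = 00001
Remainder (last 4 bits) = 0001. This is the CRC / FCS.

0001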